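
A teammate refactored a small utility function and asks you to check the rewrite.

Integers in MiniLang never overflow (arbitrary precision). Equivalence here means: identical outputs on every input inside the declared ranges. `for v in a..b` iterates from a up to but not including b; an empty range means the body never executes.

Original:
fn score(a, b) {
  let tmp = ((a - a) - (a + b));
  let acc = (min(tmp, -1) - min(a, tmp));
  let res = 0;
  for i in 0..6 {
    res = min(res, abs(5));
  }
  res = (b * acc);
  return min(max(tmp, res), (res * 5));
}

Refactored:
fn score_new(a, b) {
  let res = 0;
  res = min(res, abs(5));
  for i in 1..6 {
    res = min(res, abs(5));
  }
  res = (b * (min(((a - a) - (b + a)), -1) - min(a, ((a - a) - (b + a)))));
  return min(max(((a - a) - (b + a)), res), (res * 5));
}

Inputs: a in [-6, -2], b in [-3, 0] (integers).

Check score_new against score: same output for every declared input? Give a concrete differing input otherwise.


The two are interchangeable: arithmetic usage differs, plus statement counts differ, plus constant usage differs, plus min/max/abs usage differs, plus loop structure differs, plus local variable names differ, and every declared input agrees.
As a probe, take a=-3, b=-3: score runs tmp := 6 | acc := 2 | res := 0 | iter i=0: | res := 0 | iter i=1: | res := 0 | iter i=2: | res := 0 | iter i=3: | res := 0 | iter i=4: | res := 0 | iter i=5: | res := 0 | res := -6 | result -30; score_new runs res := 0 | res := 0 | iter i=1: | res := 0 | iter i=2: | res := 0 | iter i=3: | res := 0 | iter i=4: | res := 0 | iter i=5: | res := 0 | res := -6 | result -30; both end at -30.
Checked all 20 inputs in the declared domain: the outputs agree on every one.
verdict: equivalent


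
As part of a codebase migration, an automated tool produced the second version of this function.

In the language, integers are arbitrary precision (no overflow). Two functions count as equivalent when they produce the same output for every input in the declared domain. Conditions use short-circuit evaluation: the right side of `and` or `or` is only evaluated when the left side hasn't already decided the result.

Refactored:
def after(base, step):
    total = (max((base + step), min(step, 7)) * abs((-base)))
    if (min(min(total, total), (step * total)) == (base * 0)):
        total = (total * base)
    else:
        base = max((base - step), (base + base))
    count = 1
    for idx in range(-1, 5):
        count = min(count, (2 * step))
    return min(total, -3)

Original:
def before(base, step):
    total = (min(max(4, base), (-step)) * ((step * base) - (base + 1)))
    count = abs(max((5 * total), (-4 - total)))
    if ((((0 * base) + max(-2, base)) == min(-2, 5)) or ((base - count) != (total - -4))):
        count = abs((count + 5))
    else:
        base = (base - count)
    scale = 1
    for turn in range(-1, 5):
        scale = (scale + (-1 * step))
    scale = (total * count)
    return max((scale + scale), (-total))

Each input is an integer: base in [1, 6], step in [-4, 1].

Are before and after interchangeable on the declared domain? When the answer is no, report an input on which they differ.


Take base=1, step=-4.
before: total becomes -24; next count becomes 20; next ((((0 * base) + max(-2, base)) == min(-2, 5)) or ((base - count) != (total - -4))) evaluates to true; next count becomes 25; next scale becomes 1; next at turn=-1:; next scale becomes 5; next at turn=0:; next scale becomes 9; next at turn=1:; next scale becomes 13; next at turn=2:; next scale becomes 17; next at turn=3:; next scale becomes 21; next at turn=4:; next scale becomes 25; next scale becomes -600; next final value 24
after: total becomes -3; next (min(min(total, total), (step * total)) == (base * 0)) evaluates to false; next base becomes 5; next count becomes 1; next at idx=-1:; next count becomes -8; next at idx=0:; next count becomes -8; next at idx=1:; next count becomes -8; next at idx=2:; next count becomes -8; next at idx=3:; next count becomes -8; next at idx=4:; next count becomes -8; next final value -3
24 vs -3 — the two versions disagree here.
verdict: not equivalent; witness: base=1, step=-4


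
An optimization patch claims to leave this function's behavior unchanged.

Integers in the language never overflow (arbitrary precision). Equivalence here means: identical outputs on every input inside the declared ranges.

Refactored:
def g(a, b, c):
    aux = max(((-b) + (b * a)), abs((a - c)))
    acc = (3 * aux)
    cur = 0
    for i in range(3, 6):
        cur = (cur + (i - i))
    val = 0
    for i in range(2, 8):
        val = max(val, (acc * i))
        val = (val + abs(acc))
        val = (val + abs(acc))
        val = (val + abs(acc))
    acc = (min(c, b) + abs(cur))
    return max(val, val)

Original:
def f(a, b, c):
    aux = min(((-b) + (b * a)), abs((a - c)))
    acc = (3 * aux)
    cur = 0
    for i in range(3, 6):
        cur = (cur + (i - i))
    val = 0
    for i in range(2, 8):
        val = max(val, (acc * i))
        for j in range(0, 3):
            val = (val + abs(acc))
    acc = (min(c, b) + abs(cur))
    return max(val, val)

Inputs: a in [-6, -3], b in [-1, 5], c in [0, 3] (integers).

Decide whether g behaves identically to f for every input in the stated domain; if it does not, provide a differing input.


On input a=-6, b=-1, c=0, f returns 360 while g returns 420.
verdict: not equivalent; witness: a=-6, b=-1, c=0


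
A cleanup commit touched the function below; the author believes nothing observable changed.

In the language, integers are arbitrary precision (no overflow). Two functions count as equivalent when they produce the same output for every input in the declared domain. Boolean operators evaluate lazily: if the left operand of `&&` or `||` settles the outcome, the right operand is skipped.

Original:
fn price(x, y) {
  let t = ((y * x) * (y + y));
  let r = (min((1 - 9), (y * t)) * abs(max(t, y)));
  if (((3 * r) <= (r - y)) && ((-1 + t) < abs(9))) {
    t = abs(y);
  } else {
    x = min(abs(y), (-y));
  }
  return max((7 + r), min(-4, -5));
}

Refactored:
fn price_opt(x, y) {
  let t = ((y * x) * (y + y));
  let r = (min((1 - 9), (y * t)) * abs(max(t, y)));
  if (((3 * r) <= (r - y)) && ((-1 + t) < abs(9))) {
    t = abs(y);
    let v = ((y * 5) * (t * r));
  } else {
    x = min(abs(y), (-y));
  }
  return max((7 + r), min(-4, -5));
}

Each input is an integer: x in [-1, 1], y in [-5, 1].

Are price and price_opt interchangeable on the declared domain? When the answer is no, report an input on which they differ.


Although statement counts differ; arithmetic usage differs; constant usage differs; local variable names differ, 21/21 inputs agree.
verdict: equivalent


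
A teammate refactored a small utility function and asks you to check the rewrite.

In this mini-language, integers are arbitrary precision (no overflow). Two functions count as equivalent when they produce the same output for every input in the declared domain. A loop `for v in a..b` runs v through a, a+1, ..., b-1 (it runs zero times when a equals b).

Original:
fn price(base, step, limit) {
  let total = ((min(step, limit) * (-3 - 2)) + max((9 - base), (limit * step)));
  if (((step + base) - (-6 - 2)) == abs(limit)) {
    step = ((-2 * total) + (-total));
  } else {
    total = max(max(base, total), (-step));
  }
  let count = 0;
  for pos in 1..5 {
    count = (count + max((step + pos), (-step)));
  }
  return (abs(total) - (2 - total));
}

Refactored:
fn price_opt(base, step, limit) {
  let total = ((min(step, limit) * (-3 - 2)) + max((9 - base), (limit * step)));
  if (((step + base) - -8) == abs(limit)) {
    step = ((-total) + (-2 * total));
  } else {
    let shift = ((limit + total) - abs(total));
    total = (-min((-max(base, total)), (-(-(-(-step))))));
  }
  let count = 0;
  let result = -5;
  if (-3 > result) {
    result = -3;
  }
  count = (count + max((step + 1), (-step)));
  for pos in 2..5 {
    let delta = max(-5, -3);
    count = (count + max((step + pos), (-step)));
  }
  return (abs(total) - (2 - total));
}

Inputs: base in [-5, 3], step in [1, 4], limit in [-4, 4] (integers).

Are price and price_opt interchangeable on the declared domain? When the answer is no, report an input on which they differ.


Equivalent — the differences include local variable names differ; and loop structure differs; and comparison usage differs; and statement counts differ; and constant usage differs; and min/max/abs usage differs; and branching structure differs; and arithmetic usage differs, yet no declared input distinguishes the two.
Spot check at base=2, step=2, limit=3 — price: total := -3 | (((step + base) - (-6 - 2)) == abs(limit)): false | total := 2 | count := 0 | iter pos=1: | count := 3 | iter pos=2: | count := 7 | iter pos=3: | count := 12 | iter pos=4: | count := 18 | result 2. price_opt: total := -3 | (((step + base) - -8) == abs(limit)): false | shift := -3 | total := 2 | count := 0 | result := -5 | (-3 > result): true | result := -3 | count := 3 | iter pos=2: | delta := -3 | count := 7 | iter pos=3: | delta := -3 | count := 12 | iter pos=4: | delta := -3 | count := 18 | result 2. Both give 2.
Checked all 324 inputs in the declared domain: the outputs agree on every one.
verdict: equivalent


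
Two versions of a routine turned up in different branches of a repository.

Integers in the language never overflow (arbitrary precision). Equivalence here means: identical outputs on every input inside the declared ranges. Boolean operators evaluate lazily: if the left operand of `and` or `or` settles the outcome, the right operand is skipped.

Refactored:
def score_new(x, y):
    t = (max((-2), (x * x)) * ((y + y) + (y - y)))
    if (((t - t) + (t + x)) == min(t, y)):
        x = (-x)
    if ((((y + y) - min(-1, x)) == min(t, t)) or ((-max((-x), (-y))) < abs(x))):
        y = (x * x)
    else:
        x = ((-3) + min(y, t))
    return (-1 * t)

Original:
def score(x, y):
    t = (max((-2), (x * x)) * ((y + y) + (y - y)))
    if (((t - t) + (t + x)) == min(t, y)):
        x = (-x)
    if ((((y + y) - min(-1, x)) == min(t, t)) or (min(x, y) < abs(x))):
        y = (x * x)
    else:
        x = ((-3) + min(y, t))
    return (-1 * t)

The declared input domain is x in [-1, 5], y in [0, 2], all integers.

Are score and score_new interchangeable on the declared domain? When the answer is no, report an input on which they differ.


This is a faithful refactor — min/max/abs usage differs, but the computed results match everywhere.
Spot check at x=0, y=2 — score: t = 0; (((t - t) + (t + x)) == min(t, y)) -> true; x = 0; ((((y + y) - min(-1, x)) == min(t, t)) or (min(x, y) < abs(x))) -> false; x = -3; return 0. score_new: t = 0; (((t - t) + (t + x)) == min(t, y)) -> true; x = 0; ((((y + y) - min(-1, x)) == min(t, t)) or ((-max((-x), (-y))) < abs(x))) -> false; x = -3; return 0. Both give 0.
Checked all 21 inputs in the declared domain: the outputs agree on every one.
verdict: equivalent


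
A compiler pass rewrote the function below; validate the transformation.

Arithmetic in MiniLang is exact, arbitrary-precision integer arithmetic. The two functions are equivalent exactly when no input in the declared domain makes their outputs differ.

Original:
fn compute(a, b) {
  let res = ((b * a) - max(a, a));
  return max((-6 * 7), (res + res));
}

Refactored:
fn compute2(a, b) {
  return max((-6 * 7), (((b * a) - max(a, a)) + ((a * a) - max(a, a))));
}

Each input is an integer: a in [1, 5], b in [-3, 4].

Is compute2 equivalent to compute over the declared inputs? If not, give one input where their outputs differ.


Evaluate both at a=1, b=-3.
compute: res=-4, then returns -8
compute2: returns -4
-8 against -4: the behavior changed.
verdict: not equivalent; witness: a=1, b=-3


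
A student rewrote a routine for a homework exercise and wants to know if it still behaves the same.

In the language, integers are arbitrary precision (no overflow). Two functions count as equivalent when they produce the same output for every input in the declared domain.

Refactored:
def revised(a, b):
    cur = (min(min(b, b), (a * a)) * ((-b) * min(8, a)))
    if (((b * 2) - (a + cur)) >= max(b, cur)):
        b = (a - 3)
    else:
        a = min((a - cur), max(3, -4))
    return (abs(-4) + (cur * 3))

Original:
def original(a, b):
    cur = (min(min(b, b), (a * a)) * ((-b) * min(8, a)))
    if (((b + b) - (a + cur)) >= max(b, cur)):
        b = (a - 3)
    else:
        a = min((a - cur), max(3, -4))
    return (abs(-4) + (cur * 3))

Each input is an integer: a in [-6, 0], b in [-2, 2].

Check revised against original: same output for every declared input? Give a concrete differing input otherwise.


Comparing the listings, the differences include: constant usage differs; arithmetic usage differs.
As a probe, take a=-3, b=-2: original runs cur=12, then (((b + b) - (a + cur)) >= max(b, cur)) is false, then a=-15, then returns 40; revised runs cur=12, then (((b * 2) - (a + cur)) >= max(b, cur)) is false, then a=-15, then returns 40; both end at 40.
An exhaustive pass over the 35 declared inputs shows identical outputs.
verdict: equivalent


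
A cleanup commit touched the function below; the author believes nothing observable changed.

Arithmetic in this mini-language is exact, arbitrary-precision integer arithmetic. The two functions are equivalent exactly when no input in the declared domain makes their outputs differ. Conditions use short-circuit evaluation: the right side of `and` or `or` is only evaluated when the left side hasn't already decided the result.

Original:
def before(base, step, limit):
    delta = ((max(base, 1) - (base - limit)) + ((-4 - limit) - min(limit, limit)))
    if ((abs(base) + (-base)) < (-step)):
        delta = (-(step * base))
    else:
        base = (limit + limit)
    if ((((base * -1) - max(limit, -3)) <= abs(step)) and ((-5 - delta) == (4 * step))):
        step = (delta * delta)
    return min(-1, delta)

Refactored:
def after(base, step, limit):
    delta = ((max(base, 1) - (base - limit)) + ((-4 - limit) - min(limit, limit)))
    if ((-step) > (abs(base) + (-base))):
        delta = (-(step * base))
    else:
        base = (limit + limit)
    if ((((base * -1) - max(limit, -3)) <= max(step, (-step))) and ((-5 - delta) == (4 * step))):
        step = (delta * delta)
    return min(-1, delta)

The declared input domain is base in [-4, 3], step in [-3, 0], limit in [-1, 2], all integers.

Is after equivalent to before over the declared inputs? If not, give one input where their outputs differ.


The two versions differ — the changes include min/max/abs usage differs; also comparison usage differs.
Spot check at base=-1, step=-3, limit=-1 — before: delta := -1 | ((abs(base) + (-base)) < (-step)): true | delta := -3 | ((((base * -1) - max(limit, -3)) <= abs(step)) and ((-5 - delta) == (4 * step))): false | result -3. after: delta := -1 | ((-step) > (abs(base) + (-base))): true | delta := -3 | ((((base * -1) - max(limit, -3)) <= max(step, (-step))) and ((-5 - delta) == (4 * step))): false | result -3. Both give -3.
Sweeping the whole domain (128 inputs) finds no disagreement.
verdict: equivalent


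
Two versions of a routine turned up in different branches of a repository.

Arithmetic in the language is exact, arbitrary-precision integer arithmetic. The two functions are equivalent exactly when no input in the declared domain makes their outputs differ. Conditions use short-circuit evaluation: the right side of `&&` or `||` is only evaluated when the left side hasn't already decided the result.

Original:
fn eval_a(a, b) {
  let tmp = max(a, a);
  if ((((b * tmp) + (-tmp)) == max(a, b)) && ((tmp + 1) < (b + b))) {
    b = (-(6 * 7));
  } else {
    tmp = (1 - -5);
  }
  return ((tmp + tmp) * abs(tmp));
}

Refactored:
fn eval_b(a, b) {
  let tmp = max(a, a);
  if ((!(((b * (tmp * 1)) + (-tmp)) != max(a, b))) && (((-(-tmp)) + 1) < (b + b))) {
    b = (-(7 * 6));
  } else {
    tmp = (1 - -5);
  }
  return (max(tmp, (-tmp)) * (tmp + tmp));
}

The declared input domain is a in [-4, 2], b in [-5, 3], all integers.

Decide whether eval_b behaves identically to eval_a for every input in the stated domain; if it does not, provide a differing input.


Comparing the listings, the differences include: arithmetic usage differs; min/max/abs usage differs; boolean connective usage differs; comparison usage differs; constant usage differs.
Spot check at a=2, b=0 — eval_a: tmp=2, then ((((b * tmp) + (-tmp)) == max(a, b)) && ((tmp + 1) < (b + b))) is false, then tmp=6, then returns 72. eval_b: tmp=2, then ((!(((b * (tmp * 1)) + (-tmp)) != max(a, b))) && (((-(-tmp)) + 1) < (b + b))) is false, then tmp=6, then returns 72. Both give 72.
Checked all 63 inputs in the declared domain: the outputs agree on every one.
verdict: equivalent


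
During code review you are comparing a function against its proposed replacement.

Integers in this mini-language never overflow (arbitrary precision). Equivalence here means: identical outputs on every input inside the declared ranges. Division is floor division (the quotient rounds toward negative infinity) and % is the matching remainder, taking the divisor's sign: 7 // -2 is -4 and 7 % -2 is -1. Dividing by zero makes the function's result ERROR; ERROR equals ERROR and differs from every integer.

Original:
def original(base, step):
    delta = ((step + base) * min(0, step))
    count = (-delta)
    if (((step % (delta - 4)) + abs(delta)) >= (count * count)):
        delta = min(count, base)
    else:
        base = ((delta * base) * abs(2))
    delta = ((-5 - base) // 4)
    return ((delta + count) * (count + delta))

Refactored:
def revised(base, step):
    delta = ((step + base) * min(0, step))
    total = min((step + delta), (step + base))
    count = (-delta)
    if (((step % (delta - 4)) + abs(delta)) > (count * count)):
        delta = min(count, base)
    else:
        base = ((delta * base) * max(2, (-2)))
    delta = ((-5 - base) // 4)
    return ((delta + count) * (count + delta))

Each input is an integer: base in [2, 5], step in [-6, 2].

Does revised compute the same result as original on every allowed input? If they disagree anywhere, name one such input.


There is a counterexample at base=4, step=-4: 9 on one side, 4 on the other.
original: delta=0, then count=0, then (((step % (delta - 4)) + abs(delta)) >= (count * count)) is true, then delta=0, then delta=-3, then returns 9
revised: delta=0, then total=-4, then count=0, then (((step % (delta - 4)) + abs(delta)) > (count * count)) is false, then base=0, then delta=-2, then returns 4
verdict: not equivalent; witness: base=4, step=-4


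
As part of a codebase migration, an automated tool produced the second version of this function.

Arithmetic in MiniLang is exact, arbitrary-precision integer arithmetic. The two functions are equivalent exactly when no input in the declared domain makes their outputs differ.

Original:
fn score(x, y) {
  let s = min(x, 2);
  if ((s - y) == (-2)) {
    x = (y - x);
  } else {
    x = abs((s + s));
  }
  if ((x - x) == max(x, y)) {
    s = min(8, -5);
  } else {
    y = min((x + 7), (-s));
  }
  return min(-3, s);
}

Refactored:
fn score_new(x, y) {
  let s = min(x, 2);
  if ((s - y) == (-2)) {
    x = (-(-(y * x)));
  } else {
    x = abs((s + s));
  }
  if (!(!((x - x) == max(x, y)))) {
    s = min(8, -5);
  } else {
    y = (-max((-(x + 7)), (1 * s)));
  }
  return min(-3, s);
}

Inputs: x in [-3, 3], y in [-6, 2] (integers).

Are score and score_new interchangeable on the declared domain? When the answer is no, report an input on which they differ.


These are not equivalent — on x=-2, y=0 the outputs split (-3 vs -5).
score: s=-2, then ((s - y) == (-2)) is true, then x=2, then ((x - x) == max(x, y)) is false, then y=2, then returns -3
score_new: s=-2, then ((s - y) == (-2)) is true, then x=0, then (!(!((x - x) == max(x, y)))) is true, then s=-5, then returns -5
verdict: not equivalent; witness: x=-2, y=0


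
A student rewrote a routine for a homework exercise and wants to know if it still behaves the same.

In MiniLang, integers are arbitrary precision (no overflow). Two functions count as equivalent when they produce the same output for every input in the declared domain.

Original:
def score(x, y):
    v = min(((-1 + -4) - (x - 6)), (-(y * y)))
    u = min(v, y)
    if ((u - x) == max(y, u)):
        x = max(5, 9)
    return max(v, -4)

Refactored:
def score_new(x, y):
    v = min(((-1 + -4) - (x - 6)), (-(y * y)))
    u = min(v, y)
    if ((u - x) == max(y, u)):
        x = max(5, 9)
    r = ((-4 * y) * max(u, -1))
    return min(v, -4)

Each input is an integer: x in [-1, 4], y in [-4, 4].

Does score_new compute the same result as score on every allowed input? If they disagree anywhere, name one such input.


Consider the input x=-1, y=-4.
score: v := -16 | u := -16 | ((u - x) == max(y, u)): false | result -4
score_new: v := -16 | u := -16 | ((u - x) == max(y, u)): false | r := -16 | result -16
-4 != -16, so the rewrite changes behavior.
verdict: not equivalent; witness: x=-1, y=-4


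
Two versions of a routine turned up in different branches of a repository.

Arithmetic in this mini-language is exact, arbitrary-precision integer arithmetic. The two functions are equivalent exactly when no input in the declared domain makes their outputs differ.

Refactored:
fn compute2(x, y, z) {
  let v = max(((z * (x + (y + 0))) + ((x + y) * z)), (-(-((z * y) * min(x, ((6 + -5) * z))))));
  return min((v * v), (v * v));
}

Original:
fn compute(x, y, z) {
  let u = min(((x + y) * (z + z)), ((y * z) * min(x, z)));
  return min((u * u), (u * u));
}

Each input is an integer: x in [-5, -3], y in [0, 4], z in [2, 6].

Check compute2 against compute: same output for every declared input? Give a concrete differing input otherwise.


At x=-5, y=0, z=2: compute gives 400, compute2 gives 0.
verdict: not equivalent; witness: x=-5, y=0, z=2


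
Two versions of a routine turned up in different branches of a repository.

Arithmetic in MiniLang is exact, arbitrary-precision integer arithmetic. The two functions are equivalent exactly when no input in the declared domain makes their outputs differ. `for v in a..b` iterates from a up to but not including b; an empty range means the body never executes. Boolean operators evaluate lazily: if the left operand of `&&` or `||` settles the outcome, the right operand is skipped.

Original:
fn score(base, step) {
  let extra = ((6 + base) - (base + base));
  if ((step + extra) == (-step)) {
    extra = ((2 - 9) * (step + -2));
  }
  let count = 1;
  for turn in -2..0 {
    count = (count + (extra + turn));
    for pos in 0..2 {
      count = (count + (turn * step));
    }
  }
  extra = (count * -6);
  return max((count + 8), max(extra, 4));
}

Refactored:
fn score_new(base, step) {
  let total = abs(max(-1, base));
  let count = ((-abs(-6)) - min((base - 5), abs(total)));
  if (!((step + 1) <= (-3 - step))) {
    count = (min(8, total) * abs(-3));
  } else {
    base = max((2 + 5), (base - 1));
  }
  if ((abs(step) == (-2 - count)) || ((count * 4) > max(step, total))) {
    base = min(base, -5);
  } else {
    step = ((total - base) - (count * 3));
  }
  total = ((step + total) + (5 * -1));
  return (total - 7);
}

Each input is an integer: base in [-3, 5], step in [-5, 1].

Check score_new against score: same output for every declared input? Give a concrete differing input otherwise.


Consider the input base=-3, step=-5.
score: extra becomes 9; next ((step + extra) == (-step)) evaluates to false; next count becomes 1; next at turn=-2:; next count becomes 8; next at pos=0:; next count becomes 18; next at pos=1:; next count becomes 28; next at turn=-1:; next count becomes 36; next at pos=0:; next count becomes 41; next at pos=1:; next count becomes 46; next extra becomes -276; next final value 54
score_new: total becomes 1; next count becomes 2; next (!((step + 1) <= (-3 - step))) evaluates to false; next base becomes 7; next ((abs(step) == (-2 - count)) || ((count * 4) > max(step, total))) evaluates to true; next base becomes -5; next total becomes -9; next final value -16
54 and -16 differ, so these are not the same function on this domain.
verdict: not equivalent; witness: base=-3, step=-5


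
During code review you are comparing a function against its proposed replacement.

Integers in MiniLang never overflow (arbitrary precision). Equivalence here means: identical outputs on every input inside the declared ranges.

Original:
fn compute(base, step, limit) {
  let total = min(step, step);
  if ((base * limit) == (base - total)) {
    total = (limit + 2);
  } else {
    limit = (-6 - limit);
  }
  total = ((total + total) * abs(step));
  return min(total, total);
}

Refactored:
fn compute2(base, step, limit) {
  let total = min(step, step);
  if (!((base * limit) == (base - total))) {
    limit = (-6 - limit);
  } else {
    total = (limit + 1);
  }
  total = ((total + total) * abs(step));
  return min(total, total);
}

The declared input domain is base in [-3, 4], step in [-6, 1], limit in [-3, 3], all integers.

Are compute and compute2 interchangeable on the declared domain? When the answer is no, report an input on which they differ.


There is a counterexample at base=-3, step=-6, limit=-1: 12 on one side, 0 on the other.
compute: total = -6; ((base * limit) == (base - total)) -> true; total = 1; total = 12; return 12
compute2: total = -6; (!((base * limit) == (base - total))) -> false; total = 0; total = 0; return 0
verdict: not equivalent; witness: base=-3, step=-6, limit=-1


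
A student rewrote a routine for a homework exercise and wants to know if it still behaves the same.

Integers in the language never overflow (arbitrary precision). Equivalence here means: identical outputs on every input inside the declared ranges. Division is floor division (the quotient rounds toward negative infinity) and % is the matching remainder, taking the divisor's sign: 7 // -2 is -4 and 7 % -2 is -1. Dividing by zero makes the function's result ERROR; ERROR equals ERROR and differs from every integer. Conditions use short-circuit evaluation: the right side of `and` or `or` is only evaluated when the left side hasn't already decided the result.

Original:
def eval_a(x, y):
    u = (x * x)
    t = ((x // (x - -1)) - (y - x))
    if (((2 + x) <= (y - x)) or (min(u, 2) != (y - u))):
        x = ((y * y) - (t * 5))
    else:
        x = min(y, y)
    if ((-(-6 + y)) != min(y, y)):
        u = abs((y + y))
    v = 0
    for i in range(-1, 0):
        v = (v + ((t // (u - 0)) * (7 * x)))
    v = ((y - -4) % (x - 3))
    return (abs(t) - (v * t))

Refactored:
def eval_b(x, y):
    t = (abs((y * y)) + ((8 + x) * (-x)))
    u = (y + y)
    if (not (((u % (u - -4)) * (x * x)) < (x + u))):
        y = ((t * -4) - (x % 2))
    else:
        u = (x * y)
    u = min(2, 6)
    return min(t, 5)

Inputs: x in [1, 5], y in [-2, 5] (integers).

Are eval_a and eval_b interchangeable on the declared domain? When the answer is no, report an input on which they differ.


Take x=1, y=-2.
eval_a: u := 1 | t := 3 | (((2 + x) <= (y - x)) or (min(u, 2) != (y - u))): true | x := -11 | ((-(-6 + y)) != min(y, y)): true | u := 4 | v := 0 | iter i=-1: | v := 0 | v := -12 | result 39
eval_b: t := -5 | u := -4 | divide-by-zero, output ERROR
39 vs ERROR — the two versions disagree here.
verdict: not equivalent; witness: x=1, y=-2


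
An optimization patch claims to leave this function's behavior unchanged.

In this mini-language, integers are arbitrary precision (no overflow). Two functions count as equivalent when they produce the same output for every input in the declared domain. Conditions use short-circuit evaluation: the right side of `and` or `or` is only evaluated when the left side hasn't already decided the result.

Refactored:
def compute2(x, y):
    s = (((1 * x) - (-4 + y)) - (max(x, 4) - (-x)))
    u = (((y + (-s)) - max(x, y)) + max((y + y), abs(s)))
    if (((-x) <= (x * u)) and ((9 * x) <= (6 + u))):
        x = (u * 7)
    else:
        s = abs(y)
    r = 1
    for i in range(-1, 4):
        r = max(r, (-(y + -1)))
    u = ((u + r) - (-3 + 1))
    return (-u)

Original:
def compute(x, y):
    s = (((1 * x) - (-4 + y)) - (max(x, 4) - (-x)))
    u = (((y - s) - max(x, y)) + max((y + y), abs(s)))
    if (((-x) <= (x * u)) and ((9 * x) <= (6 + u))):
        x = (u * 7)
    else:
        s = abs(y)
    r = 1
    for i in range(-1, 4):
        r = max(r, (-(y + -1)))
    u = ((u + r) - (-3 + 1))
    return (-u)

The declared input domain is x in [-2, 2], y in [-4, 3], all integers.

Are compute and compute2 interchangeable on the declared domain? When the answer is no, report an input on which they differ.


Reading the diff, among the changes: arithmetic usage differs.
Tracing x=0, y=1: compute: s becomes -1; next u becomes 3; next (((-x) <= (x * u)) and ((9 * x) <= (6 + u))) evaluates to true; next x becomes 21; next r becomes 1; next at i=-1:; next r becomes 1; next at i=0:; next r becomes 1; next at i=1:; next r becomes 1; next at i=2:; next r becomes 1; next at i=3:; next r becomes 1; next u becomes 6; next final value -6 | compute2: s becomes -1; next u becomes 3; next (((-x) <= (x * u)) and ((9 * x) <= (6 + u))) evaluates to true; next x becomes 21; next r becomes 1; next at i=-1:; next r becomes 1; next at i=0:; next r becomes 1; next at i=1:; next r becomes 1; next at i=2:; next r becomes 1; next at i=3:; next r becomes 1; next u becomes 6; next final value -6 — matching result -6.
Checked all 40 inputs in the declared domain: the outputs agree on every one.
verdict: equivalent


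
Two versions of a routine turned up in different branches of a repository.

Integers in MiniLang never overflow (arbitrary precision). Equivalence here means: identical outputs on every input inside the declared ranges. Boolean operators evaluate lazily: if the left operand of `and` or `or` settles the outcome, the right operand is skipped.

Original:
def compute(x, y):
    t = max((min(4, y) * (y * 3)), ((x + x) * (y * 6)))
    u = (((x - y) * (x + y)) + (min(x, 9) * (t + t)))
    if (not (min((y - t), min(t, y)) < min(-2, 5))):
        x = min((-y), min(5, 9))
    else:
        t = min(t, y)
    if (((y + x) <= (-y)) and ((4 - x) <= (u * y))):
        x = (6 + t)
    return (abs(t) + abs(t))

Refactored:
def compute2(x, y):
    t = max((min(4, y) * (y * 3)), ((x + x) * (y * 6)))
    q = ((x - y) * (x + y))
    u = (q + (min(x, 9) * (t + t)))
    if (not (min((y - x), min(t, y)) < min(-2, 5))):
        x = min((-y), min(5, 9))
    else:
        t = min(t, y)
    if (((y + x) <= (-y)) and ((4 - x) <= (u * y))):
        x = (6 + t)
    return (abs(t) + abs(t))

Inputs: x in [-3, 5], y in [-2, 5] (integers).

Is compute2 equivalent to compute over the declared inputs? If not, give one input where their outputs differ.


Input x=-3, y=-2: 4 from compute versus 144 from compute2.
verdict: not equivalent; witness: x=-3, y=-2


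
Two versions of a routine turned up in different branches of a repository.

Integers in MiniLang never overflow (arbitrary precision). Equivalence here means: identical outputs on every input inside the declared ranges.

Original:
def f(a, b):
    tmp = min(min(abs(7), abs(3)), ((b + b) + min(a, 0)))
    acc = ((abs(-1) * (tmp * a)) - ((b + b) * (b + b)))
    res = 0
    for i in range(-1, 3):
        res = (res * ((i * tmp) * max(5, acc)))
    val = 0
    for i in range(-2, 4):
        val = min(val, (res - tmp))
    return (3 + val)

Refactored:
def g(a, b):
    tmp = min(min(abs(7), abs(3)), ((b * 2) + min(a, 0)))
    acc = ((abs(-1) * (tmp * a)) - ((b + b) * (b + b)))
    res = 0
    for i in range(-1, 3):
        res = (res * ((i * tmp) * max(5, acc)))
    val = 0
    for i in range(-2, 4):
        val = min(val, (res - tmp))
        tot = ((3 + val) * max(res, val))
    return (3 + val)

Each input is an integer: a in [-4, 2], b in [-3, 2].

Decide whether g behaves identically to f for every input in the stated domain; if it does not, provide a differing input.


Reading the diff, among the changes: local variable names differ, and constant usage differs, and statement counts differ, and min/max/abs usage differs, and arithmetic usage differs.
One worked example (a=-4, b=2) — f: tmp := 0 | acc := -16 | res := 0 | iter i=-1: | res := 0 | iter i=0: | res := 0 | iter i=1: | res := 0 | iter i=2: | res := 0 | val := 0 | iter i=-2: | val := 0 | iter i=-1: | val := 0 | iter i=0: | val := 0 | iter i=1: | val := 0 | iter i=2: | val := 0 | iter i=3: | val := 0 | result 3; g: tmp := 0 | acc := -16 | res := 0 | iter i=-1: | res := 0 | iter i=0: | res := 0 | iter i=1: | res := 0 | iter i=2: | res := 0 | val := 0 | iter i=-2: | val := 0 | tot := 0 | iter i=-1: | val := 0 | tot := 0 | iter i=0: | val := 0 | tot := 0 | iter i=1: | val := 0 | tot := 0 | iter i=2: | val := 0 | tot := 0 | iter i=3: | val := 0 | tot := 0 | result 3; agreement on 3.
Every one of the 42 inputs gives matching results.
verdict: equivalent


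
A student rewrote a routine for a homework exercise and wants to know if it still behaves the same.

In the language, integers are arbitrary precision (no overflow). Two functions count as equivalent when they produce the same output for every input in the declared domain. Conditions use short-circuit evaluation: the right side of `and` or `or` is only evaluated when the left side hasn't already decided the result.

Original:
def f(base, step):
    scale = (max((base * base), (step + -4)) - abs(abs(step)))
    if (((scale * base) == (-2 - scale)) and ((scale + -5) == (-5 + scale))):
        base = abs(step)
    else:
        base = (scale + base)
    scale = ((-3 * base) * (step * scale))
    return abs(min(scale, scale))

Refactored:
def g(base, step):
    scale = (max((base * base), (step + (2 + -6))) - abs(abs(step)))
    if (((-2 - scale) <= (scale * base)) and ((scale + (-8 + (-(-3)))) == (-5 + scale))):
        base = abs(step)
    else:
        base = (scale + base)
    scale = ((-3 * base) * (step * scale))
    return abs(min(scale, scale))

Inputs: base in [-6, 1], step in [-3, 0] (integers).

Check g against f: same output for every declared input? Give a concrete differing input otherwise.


Evaluate both at base=-2, step=-3.
f: scale = 1; (((scale * base) == (-2 - scale)) and ((scale + -5) == (-5 + scale))) -> false; base = -1; scale = -9; return 9
g: scale = 1; (((-2 - scale) <= (scale * base)) and ((scale + (-8 + (-(-3)))) == (-5 + scale))) -> true; base = 3; scale = 27; return 27
9 != 27, so the rewrite changes behavior.
verdict: not equivalent; witness: base=-2, step=-3


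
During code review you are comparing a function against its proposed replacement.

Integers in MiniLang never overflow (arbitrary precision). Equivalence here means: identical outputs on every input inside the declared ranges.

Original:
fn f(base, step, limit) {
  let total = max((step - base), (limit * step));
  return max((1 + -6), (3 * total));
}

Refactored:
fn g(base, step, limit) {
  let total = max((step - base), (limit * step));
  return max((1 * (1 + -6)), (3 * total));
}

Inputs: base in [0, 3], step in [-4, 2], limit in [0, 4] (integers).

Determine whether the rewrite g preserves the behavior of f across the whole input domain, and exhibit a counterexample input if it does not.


The two are interchangeable: arithmetic usage differs, constant usage differs, and every declared input agrees.
Tracing base=3, step=-4, limit=2: f: total=-7, then returns -5 | g: total=-7, then returns -5 — matching result -5.
Every one of the 140 inputs gives matching results.
verdict: equivalent


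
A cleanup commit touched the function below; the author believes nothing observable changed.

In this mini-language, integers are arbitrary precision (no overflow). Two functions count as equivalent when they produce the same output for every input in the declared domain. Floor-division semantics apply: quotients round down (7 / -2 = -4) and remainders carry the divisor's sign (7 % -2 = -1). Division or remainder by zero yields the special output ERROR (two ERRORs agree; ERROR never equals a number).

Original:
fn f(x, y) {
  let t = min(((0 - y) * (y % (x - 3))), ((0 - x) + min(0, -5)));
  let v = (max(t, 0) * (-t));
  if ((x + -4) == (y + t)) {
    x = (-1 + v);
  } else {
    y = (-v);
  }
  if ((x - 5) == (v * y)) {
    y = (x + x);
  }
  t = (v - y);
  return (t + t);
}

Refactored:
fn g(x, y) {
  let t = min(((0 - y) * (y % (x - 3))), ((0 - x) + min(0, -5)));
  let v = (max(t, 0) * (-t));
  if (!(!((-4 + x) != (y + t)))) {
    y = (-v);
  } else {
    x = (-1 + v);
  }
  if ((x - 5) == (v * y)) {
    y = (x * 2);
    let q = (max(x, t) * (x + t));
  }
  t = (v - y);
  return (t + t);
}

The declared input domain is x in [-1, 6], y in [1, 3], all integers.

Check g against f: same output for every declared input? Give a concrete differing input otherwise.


The two are interchangeable: arithmetic usage differs; and comparison usage differs; and statement counts differ; and min/max/abs usage differs; and constant usage differs; and boolean connective usage differs; and local variable names differ, and every declared input agrees.
One worked example (x=4, y=3) — f: t = -9; v = 0; ((x + -4) == (y + t)) -> false; y = 0; ((x - 5) == (v * y)) -> false; t = 0; return 0; g: t = -9; v = 0; (!(!((-4 + x) != (y + t)))) -> true; y = 0; ((x - 5) == (v * y)) -> false; t = 0; return 0; agreement on 0.
Every one of the 24 inputs gives matching results.
verdict: equivalent


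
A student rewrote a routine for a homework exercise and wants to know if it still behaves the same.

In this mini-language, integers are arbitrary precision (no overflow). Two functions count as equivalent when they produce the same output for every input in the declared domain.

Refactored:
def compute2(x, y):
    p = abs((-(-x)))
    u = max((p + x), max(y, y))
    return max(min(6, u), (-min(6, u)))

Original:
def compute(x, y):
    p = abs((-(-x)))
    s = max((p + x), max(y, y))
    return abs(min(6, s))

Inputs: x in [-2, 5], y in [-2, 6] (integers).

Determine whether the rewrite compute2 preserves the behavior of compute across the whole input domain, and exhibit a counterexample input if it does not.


The two versions differ — the changes include local variable names differ, constant usage differs, min/max/abs usage differs.
As a probe, take x=-2, y=0: compute runs p = 2; s = 0; return 0; compute2 runs p = 2; u = 0; return 0; both end at 0.
Across all 72 domain points the two functions coincide.
verdict: equivalent


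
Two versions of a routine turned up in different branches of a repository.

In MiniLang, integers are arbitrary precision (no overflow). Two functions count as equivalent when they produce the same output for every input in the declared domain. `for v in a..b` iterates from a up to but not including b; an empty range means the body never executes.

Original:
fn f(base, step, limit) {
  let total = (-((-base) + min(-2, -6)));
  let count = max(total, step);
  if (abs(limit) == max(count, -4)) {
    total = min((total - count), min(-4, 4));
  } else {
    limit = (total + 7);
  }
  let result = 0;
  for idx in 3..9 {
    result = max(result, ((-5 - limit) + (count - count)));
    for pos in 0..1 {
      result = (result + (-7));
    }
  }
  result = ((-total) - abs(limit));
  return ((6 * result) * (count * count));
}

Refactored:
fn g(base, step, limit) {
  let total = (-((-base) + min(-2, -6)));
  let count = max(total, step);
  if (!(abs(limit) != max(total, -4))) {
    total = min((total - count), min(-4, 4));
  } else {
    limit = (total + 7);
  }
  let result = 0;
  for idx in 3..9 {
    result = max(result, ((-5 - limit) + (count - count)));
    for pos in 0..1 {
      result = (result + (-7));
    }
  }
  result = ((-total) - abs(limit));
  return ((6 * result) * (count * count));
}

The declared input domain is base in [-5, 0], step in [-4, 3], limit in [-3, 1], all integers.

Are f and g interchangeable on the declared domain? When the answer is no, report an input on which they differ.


The rewrite breaks on base=-5, step=2, limit=-2, where the results are 48 and -216.
f: total = 1; count = 2; (abs(limit) == max(count, -4)) -> true; total = -4; result = 0; [idx=3]; result = 0; [pos=0]; result = -7; [idx=4]; result = -3; [pos=0]; result = -10; [idx=5]; result = -3; [pos=0]; result = -10; [idx=6]; result = -3; [pos=0]; result = -10; [idx=7]; result = -3; [pos=0]; result = -10; [idx=8]; result = -3; [pos=0]; result = -10; result = 2; return 48
g: total = 1; count = 2; (!(abs(limit) != max(total, -4))) -> false; limit = 8; result = 0; [idx=3]; result = 0; [pos=0]; result = -7; [idx=4]; result = -7; [pos=0]; result = -14; [idx=5]; result = -13; [pos=0]; result = -20; [idx=6]; result = -13; [pos=0]; result = -20; [idx=7]; result = -13; [pos=0]; result = -20; [idx=8]; result = -13; [pos=0]; result = -20; result = -9; return -216
verdict: not equivalent; witness: base=-5, step=2, limit=-2
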